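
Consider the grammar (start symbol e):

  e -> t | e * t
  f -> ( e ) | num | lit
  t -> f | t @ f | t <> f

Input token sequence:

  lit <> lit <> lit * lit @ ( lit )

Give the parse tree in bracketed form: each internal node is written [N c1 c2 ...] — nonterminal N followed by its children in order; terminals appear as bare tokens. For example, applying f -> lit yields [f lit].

e
e * t
t * t
t <> f * t
t <> f <> f * t
f <> f <> f * t
lit <> f <> f * t
lit <> lit <> f * t
lit <> lit <> lit * t
lit <> lit <> lit * t @ f
lit <> lit <> lit * f @ f
lit <> lit <> lit * lit @ f
lit <> lit <> lit * lit @ ( e )
lit <> lit <> lit * lit @ ( t )
lit <> lit <> lit * lit @ ( f )
lit <> lit <> lit * lit @ ( lit )

[e [e [t [t [t [f lit]] <> [f lit]] <> [f lit]]] * [t [t [f lit]] @ [f ( [e [t [f lit]]] )]]]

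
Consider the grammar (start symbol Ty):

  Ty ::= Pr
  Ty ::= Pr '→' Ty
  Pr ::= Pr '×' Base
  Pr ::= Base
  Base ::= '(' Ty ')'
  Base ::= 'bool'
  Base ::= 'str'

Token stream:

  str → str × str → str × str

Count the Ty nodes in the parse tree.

[Ty [Pr [Base str]] → [Ty [Pr [Pr [Base str]] × [Base str]] → [Ty [Pr [Pr [Base str]] × [Base str]]]]]

3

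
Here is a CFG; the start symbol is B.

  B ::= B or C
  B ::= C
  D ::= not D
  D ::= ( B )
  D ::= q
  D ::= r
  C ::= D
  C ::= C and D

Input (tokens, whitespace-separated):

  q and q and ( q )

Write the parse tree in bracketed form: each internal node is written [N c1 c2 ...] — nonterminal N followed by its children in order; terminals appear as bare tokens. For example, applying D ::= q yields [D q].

B
C
C and D
C and D and D
D and D and D
q and D and D
q and q and D
q and q and ( B )
q and q and ( C )
q and q and ( D )
q and q and ( q )

[B [C [C [C [D q]] and [D q]] and [D ( [B [C [D q]]] )]]]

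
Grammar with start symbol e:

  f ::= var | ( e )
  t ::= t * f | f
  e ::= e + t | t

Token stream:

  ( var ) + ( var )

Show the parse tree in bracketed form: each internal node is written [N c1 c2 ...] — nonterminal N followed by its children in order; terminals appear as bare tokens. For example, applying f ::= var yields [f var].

e
e + t
t + t
f + t
( e ) + t
( t ) + t
( f ) + t
( var ) + t
( var ) + f
( var ) + ( e )
( var ) + ( t )
( var ) + ( f )
( var ) + ( var )

[e [e [t [f ( [e [t [f var]]] )]]] + [t [f ( [e [t [f var]]] )]]]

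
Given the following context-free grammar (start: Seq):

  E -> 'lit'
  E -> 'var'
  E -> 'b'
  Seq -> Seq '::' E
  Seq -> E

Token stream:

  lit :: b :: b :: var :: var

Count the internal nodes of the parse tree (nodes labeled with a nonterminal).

[Seq [Seq [Seq [Seq [Seq [E lit]] :: [E b]] :: [E b]] :: [E var]] :: [E var]]

10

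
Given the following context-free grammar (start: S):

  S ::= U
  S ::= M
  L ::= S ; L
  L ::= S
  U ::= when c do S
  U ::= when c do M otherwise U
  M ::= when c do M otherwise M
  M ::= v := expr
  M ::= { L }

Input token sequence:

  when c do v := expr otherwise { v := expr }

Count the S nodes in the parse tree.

[S [M when c do [M v := expr] otherwise [M { [L [S [M v := expr]]] }]]]

2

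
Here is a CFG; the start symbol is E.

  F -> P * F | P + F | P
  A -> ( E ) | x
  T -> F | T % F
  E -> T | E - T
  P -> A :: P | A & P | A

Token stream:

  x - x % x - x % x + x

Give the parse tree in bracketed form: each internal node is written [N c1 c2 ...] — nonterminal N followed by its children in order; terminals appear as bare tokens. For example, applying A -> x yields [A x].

[E [E [E [T [F [P [A x]]]]] - [T [T [F [P [A x]]]] % [F [P [A x]]]]] - [T [T [F [P [A x]]]] % [F [P [A x]] + [F [P [A x]]]]]]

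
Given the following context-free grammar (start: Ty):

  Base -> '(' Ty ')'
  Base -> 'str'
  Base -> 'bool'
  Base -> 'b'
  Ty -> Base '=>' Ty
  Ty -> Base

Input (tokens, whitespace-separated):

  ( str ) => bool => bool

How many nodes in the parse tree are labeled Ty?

4

[Ty [Base ( [Ty [Base str]] )] => [Ty [Base bool] => [Ty [Base bool]]]]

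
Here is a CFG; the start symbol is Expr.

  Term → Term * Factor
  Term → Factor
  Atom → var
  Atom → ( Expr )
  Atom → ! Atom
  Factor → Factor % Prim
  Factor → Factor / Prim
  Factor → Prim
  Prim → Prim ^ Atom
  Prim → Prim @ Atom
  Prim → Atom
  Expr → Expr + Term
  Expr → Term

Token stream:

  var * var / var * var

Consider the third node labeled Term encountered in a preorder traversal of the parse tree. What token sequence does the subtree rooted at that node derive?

var

[Expr [Term [Term [Term [Factor [Prim [Atom var]]]] * [Factor [Factor [Prim [Atom var]]] / [Prim [Atom var]]]] * [Factor [Prim [Atom var]]]]]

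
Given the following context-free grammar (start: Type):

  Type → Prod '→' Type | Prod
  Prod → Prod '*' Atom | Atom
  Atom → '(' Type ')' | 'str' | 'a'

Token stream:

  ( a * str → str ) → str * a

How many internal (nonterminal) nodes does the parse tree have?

[Type [Prod [Atom ( [Type [Prod [Prod [Atom a]] * [Atom str]] → [Type [Prod [Atom str]]]] )]] → [Type [Prod [Prod [Atom str]] * [Atom a]]]]

16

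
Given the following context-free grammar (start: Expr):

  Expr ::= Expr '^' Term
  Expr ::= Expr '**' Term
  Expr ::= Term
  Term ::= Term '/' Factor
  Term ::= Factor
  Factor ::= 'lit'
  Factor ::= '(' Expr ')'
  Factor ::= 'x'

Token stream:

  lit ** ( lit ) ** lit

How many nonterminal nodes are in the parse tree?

12

[Expr [Expr [Expr [Term [Factor lit]]] ** [Term [Factor ( [Expr [Term [Factor lit]]] )]]] ** [Term [Factor lit]]]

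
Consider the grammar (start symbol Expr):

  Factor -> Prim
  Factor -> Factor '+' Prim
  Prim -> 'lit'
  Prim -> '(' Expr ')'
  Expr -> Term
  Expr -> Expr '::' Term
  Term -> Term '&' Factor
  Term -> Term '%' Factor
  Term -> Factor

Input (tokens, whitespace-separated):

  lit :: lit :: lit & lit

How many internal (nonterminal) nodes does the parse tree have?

15

[Expr [Expr [Expr [Term [Factor [Prim lit]]]] :: [Term [Factor [Prim lit]]]] :: [Term [Term [Factor [Prim lit]]] & [Factor [Prim lit]]]]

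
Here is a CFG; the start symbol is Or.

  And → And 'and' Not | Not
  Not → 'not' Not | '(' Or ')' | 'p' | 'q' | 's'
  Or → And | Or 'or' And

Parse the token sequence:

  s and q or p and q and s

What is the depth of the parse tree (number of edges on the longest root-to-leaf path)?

5

[Or [Or [And [And [Not s]] and [Not q]]] or [And [And [And [Not p]] and [Not q]] and [Not s]]]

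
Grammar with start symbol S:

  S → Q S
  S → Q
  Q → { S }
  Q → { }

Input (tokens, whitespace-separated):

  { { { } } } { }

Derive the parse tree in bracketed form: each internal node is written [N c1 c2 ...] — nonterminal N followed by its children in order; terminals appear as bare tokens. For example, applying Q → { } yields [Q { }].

S
Q S
{ S } S
{ Q } S
{ { S } } S
{ { Q } } S
{ { { } } } S
{ { { } } } Q
{ { { } } } { }

[S [Q { [S [Q { [S [Q { }]] }]] }] [S [Q { }]]]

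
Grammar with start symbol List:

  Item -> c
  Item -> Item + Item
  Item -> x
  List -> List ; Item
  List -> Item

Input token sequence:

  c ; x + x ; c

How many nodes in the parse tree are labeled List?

[List [List [List [Item c]] ; [Item [Item x] + [Item x]]] ; [Item c]]

3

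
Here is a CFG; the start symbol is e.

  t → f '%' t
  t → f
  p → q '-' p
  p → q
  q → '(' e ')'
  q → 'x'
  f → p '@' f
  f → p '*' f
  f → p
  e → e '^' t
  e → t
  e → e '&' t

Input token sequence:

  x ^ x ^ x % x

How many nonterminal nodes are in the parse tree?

[e [e [e [t [f [p [q x]]]]] ^ [t [f [p [q x]]]]] ^ [t [f [p [q x]]] % [t [f [p [q x]]]]]]

19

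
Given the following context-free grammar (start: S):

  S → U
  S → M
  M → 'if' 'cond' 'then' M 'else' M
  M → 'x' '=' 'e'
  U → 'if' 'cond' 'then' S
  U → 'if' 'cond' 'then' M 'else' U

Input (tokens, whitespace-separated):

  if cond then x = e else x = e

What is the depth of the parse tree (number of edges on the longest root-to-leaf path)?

3

[S [M if cond then [M x = e] else [M x = e]]]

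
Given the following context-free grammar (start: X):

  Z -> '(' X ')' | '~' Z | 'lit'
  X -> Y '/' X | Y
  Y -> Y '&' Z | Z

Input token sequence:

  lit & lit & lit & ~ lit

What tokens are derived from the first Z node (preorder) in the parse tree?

[X [Y [Y [Y [Y [Z lit]] & [Z lit]] & [Z lit]] & [Z ~ [Z lit]]]]

lit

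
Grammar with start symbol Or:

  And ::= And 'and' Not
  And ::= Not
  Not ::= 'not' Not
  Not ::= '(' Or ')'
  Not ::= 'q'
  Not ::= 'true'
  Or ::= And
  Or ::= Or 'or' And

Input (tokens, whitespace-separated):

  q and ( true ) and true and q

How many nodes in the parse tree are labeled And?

5

[Or [And [And [And [And [Not q]] and [Not ( [Or [And [Not true]]] )]] and [Not true]] and [Not q]]]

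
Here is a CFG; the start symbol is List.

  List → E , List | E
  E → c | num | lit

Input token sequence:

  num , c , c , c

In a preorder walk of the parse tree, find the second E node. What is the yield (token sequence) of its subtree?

c

[List [E num] , [List [E c] , [List [E c] , [List [E c]]]]]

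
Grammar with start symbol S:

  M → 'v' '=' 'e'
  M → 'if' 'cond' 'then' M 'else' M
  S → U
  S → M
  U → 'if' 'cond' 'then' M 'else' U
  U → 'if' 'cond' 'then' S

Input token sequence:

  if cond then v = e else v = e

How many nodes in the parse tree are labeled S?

1

[S [M if cond then [M v = e] else [M v = e]]]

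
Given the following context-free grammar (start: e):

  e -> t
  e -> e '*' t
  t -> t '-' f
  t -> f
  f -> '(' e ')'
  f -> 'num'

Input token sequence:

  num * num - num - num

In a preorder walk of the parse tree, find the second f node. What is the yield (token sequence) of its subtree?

num

[e [e [t [f num]]] * [t [t [t [f num]] - [f num]] - [f num]]]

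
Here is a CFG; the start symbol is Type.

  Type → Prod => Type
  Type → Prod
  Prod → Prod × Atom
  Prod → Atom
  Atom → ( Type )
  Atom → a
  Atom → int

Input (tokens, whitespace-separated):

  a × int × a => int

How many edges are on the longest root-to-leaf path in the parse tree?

5

[Type [Prod [Prod [Prod [Atom a]] × [Atom int]] × [Atom a]] => [Type [Prod [Atom int]]]]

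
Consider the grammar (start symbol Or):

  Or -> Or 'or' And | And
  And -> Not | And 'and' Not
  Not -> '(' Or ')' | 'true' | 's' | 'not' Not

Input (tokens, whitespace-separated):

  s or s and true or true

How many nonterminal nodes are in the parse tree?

[Or [Or [Or [And [Not s]]] or [And [And [Not s]] and [Not true]]] or [And [Not true]]]

11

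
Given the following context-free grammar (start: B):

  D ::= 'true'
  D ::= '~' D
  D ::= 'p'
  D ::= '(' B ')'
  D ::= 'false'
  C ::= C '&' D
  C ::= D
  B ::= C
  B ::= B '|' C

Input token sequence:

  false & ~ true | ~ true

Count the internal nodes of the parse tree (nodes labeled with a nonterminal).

[B [B [C [C [D false]] & [D ~ [D true]]]] | [C [D ~ [D true]]]]

10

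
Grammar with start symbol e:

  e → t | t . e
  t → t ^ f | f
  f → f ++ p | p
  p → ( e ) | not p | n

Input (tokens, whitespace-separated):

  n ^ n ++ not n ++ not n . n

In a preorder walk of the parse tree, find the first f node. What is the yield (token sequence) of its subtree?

n

[e [t [t [f [p n]]] ^ [f [f [f [p n]] ++ [p not [p n]]] ++ [p not [p n]]]] . [e [t [f [p n]]]]]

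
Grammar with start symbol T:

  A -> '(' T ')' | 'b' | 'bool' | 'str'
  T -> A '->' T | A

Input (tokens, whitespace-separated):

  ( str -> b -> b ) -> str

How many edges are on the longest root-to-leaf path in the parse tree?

[T [A ( [T [A str] -> [T [A b] -> [T [A b]]]] )] -> [T [A str]]]

6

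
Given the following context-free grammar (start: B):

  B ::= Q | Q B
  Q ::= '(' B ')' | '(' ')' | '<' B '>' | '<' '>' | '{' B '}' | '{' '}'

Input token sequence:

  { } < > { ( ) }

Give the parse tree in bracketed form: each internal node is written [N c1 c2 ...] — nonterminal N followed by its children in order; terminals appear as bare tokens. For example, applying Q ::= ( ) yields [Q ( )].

[B [Q { }] [B [Q < >] [B [Q { [B [Q ( )]] }]]]]

B
Q B
{ } B
{ } Q B
{ } < > B
{ } < > Q
{ } < > { B }
{ } < > { Q }
{ } < > { ( ) }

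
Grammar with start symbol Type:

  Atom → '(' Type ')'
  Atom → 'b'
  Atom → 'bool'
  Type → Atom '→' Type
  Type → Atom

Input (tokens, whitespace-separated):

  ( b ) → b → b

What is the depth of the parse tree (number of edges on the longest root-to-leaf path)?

4

[Type [Atom ( [Type [Atom b]] )] → [Type [Atom b] → [Type [Atom b]]]]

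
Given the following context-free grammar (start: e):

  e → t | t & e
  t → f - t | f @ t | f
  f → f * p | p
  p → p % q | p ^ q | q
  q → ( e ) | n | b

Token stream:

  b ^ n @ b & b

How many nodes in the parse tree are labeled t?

[e [t [f [p [p [q b]] ^ [q n]]] @ [t [f [p [q b]]]]] & [e [t [f [p [q b]]]]]]

3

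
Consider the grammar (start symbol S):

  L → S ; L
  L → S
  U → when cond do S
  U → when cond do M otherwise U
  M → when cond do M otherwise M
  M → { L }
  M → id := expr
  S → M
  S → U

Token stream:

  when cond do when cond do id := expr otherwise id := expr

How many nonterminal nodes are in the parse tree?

[S [U when cond do [S [M when cond do [M id := expr] otherwise [M id := expr]]]]]

6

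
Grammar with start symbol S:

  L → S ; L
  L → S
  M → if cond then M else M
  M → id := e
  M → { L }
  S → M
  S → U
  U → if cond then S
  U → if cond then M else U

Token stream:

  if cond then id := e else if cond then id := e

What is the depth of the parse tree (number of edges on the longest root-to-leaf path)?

[S [U if cond then [M id := e] else [U if cond then [S [M id := e]]]]]

5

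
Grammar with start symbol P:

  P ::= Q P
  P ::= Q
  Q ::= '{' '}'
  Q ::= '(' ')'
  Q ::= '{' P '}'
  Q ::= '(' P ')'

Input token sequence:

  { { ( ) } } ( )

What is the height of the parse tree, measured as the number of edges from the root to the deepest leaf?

6

[P [Q { [P [Q { [P [Q ( )]] }]] }] [P [Q ( )]]]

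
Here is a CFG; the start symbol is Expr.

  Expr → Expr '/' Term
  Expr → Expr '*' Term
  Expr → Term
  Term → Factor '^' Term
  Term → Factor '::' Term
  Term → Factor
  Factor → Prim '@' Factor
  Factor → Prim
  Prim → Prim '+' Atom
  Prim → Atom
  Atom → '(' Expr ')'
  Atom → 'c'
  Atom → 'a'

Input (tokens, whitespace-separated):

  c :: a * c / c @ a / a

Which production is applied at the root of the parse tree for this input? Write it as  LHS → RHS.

Expr → Expr '/' Term

[Expr [Expr [Expr [Expr [Term [Factor [Prim [Atom c]]] :: [Term [Factor [Prim [Atom a]]]]]] * [Term [Factor [Prim [Atom c]]]]] / [Term [Factor [Prim [Atom c]] @ [Factor [Prim [Atom a]]]]]] / [Term [Factor [Prim [Atom a]]]]]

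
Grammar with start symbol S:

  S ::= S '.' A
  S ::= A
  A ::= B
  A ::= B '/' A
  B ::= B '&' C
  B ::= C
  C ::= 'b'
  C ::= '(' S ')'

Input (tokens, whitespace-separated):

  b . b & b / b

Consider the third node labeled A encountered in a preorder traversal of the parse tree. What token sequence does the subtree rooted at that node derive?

b

[S [S [A [B [C b]]]] . [A [B [B [C b]] & [C b]] / [A [B [C b]]]]]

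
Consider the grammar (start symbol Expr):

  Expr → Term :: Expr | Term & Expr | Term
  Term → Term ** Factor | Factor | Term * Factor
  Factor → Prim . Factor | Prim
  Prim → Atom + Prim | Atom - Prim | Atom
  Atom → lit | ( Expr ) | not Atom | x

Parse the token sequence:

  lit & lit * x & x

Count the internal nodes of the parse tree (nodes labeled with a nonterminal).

[Expr [Term [Factor [Prim [Atom lit]]]] & [Expr [Term [Term [Factor [Prim [Atom lit]]]] * [Factor [Prim [Atom x]]]] & [Expr [Term [Factor [Prim [Atom x]]]]]]]

19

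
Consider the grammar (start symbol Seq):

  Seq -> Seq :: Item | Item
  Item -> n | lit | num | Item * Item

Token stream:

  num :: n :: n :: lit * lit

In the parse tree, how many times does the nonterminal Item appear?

6

[Seq [Seq [Seq [Seq [Item num]] :: [Item n]] :: [Item n]] :: [Item [Item lit] * [Item lit]]]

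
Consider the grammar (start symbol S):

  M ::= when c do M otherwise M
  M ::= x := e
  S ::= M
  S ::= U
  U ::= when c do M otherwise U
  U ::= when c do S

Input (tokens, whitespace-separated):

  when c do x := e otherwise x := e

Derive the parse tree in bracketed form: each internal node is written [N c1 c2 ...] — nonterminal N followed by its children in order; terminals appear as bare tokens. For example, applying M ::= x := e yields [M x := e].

S
M
when c do M otherwise M
when c do x := e otherwise M
when c do x := e otherwise x := e

[S [M when c do [M x := e] otherwise [M x := e]]]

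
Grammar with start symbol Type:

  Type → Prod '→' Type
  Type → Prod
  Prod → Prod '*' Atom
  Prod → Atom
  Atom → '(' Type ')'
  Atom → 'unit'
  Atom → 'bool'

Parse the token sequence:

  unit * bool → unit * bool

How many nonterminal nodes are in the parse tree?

10

[Type [Prod [Prod [Atom unit]] * [Atom bool]] → [Type [Prod [Prod [Atom unit]] * [Atom bool]]]]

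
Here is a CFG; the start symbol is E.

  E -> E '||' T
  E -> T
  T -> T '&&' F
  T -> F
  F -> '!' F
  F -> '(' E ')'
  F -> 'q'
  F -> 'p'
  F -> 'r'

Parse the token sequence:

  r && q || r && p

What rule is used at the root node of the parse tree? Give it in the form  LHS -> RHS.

[E [E [T [T [F r]] && [F q]]] || [T [T [F r]] && [F p]]]

E -> E '||' T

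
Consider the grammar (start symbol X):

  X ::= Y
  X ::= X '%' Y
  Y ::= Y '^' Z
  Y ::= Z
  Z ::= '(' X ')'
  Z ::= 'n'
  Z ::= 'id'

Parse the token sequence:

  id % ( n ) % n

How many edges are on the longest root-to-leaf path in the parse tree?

7

[X [X [X [Y [Z id]]] % [Y [Z ( [X [Y [Z n]]] )]]] % [Y [Z n]]]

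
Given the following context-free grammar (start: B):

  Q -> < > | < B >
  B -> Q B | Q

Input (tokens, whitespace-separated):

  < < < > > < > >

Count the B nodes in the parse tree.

[B [Q < [B [Q < [B [Q < >]] >] [B [Q < >]]] >]]

4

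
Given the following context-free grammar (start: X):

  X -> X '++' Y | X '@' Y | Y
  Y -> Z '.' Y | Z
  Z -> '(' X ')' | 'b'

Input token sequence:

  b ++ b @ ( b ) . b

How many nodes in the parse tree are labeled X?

[X [X [X [Y [Z b]]] ++ [Y [Z b]]] @ [Y [Z ( [X [Y [Z b]]] )] . [Y [Z b]]]]

4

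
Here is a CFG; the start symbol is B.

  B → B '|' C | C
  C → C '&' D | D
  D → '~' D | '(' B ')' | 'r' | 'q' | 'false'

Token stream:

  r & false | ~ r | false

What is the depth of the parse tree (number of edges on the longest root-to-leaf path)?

6

[B [B [B [C [C [D r]] & [D false]]] | [C [D ~ [D r]]]] | [C [D false]]]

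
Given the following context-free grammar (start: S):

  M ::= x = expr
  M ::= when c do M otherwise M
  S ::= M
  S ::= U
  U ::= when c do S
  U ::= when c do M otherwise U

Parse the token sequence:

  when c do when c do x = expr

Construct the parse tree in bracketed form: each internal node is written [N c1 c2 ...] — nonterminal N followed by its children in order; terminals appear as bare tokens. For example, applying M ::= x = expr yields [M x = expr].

S
U
when c do S
when c do U
when c do when c do S
when c do when c do M
when c do when c do x = expr

[S [U when c do [S [U when c do [S [M x = expr]]]]]]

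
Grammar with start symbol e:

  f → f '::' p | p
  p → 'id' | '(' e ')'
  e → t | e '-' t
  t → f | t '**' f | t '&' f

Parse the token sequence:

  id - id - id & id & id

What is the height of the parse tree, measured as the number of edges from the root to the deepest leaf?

6

[e [e [e [t [f [p id]]]] - [t [f [p id]]]] - [t [t [t [f [p id]]] & [f [p id]]] & [f [p id]]]]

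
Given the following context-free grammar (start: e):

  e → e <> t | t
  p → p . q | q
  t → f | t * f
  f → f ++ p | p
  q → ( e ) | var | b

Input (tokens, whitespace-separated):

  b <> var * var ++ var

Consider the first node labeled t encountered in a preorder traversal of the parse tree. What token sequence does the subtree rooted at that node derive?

b

[e [e [t [f [p [q b]]]]] <> [t [t [f [p [q var]]]] * [f [f [p [q var]]] ++ [p [q var]]]]]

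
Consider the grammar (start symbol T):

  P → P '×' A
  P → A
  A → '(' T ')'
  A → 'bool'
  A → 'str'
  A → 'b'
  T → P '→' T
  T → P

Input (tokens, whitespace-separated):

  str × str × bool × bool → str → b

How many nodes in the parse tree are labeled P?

6

[T [P [P [P [P [A str]] × [A str]] × [A bool]] × [A bool]] → [T [P [A str]] → [T [P [A b]]]]]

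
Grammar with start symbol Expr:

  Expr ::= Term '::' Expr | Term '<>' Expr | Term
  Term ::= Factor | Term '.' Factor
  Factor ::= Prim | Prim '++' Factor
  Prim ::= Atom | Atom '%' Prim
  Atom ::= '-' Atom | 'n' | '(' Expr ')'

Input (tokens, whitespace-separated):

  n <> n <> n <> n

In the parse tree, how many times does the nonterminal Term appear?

[Expr [Term [Factor [Prim [Atom n]]]] <> [Expr [Term [Factor [Prim [Atom n]]]] <> [Expr [Term [Factor [Prim [Atom n]]]] <> [Expr [Term [Factor [Prim [Atom n]]]]]]]]

4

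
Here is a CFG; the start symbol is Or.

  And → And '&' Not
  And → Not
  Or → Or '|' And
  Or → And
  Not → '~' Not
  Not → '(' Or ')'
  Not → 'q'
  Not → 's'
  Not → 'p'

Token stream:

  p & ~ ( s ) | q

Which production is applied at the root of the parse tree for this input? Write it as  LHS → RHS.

[Or [Or [And [And [Not p]] & [Not ~ [Not ( [Or [And [Not s]]] )]]]] | [And [Not q]]]

Or → Or '|' And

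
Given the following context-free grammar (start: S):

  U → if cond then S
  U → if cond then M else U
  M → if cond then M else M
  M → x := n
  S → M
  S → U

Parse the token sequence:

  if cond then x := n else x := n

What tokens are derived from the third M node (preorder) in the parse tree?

[S [M if cond then [M x := n] else [M x := n]]]

x := n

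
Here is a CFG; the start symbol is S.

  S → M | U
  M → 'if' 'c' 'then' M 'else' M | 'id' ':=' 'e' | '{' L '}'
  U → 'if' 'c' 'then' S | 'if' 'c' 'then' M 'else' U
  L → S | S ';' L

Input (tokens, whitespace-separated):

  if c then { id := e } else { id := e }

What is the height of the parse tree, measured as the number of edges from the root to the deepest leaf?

[S [M if c then [M { [L [S [M id := e]]] }] else [M { [L [S [M id := e]]] }]]]

6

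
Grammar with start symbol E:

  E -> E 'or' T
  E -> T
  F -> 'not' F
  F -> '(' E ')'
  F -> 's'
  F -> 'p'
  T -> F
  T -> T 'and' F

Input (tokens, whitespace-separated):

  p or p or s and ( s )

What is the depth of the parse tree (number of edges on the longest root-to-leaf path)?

6

[E [E [E [T [F p]]] or [T [F p]]] or [T [T [F s]] and [F ( [E [T [F s]]] )]]]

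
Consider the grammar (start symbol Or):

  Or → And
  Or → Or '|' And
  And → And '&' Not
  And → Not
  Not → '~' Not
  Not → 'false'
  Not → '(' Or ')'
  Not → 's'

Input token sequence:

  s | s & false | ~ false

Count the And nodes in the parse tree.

[Or [Or [Or [And [Not s]]] | [And [And [Not s]] & [Not false]]] | [And [Not ~ [Not false]]]]

4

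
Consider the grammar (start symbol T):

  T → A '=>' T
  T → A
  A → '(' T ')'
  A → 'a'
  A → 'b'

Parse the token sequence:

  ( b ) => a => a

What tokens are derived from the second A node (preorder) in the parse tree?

[T [A ( [T [A b]] )] => [T [A a] => [T [A a]]]]

b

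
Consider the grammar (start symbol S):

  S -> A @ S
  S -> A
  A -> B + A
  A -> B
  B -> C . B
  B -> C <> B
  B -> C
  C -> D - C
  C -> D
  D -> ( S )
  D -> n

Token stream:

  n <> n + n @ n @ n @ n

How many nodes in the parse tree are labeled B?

6

[S [A [B [C [D n]] <> [B [C [D n]]]] + [A [B [C [D n]]]]] @ [S [A [B [C [D n]]]] @ [S [A [B [C [D n]]]] @ [S [A [B [C [D n]]]]]]]]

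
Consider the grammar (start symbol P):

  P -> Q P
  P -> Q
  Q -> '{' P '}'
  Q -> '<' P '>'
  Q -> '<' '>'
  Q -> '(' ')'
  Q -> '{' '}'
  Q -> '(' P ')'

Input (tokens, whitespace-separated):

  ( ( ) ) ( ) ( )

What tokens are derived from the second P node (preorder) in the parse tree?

( )

[P [Q ( [P [Q ( )]] )] [P [Q ( )] [P [Q ( )]]]]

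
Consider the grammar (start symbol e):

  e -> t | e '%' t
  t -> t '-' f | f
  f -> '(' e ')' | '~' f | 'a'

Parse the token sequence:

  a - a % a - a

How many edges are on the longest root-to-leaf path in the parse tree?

[e [e [t [t [f a]] - [f a]]] % [t [t [f a]] - [f a]]]

5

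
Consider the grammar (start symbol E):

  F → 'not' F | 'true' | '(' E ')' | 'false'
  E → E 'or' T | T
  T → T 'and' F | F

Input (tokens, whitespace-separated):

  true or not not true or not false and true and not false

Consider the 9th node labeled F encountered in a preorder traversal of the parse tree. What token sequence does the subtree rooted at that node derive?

false

[E [E [E [T [F true]]] or [T [F not [F not [F true]]]]] or [T [T [T [F not [F false]]] and [F true]] and [F not [F false]]]]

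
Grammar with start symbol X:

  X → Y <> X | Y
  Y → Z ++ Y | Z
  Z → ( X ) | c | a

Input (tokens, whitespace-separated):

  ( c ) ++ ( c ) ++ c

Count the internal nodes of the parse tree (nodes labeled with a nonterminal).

13

[X [Y [Z ( [X [Y [Z c]]] )] ++ [Y [Z ( [X [Y [Z c]]] )] ++ [Y [Z c]]]]]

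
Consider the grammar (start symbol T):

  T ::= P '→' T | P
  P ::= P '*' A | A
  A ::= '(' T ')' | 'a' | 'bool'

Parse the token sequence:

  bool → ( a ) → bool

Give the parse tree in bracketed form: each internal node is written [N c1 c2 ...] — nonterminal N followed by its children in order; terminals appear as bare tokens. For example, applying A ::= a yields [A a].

[T [P [A bool]] → [T [P [A ( [T [P [A a]]] )]] → [T [P [A bool]]]]]

T
P → T
A → T
bool → T
bool → P → T
bool → A → T
bool → ( T ) → T
bool → ( P ) → T
bool → ( A ) → T
bool → ( a ) → T
bool → ( a ) → P
bool → ( a ) → A
bool → ( a ) → bool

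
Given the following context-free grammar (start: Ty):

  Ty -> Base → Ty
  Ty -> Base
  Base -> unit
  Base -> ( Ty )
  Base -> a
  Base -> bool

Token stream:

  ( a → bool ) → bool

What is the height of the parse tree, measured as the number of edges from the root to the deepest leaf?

[Ty [Base ( [Ty [Base a] → [Ty [Base bool]]] )] → [Ty [Base bool]]]

5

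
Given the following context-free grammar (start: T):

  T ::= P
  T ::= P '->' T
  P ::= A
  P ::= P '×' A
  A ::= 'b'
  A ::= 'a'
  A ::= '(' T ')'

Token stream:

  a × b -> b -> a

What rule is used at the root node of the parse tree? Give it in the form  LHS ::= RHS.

[T [P [P [A a]] × [A b]] -> [T [P [A b]] -> [T [P [A a]]]]]

T ::= P '->' T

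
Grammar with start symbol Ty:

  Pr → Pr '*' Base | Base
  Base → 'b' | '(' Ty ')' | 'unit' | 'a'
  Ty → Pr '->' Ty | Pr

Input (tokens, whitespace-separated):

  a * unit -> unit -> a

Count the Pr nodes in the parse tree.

4

[Ty [Pr [Pr [Base a]] * [Base unit]] -> [Ty [Pr [Base unit]] -> [Ty [Pr [Base a]]]]]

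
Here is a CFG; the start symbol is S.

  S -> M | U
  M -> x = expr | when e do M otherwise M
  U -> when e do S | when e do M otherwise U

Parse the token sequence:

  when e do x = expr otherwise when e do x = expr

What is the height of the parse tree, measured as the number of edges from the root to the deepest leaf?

5

[S [U when e do [M x = expr] otherwise [U when e do [S [M x = expr]]]]]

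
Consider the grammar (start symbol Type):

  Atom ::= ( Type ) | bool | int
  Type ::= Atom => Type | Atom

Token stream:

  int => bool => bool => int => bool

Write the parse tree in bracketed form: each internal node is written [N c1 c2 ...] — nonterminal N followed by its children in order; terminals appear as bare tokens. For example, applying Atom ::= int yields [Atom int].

[Type [Atom int] => [Type [Atom bool] => [Type [Atom bool] => [Type [Atom int] => [Type [Atom bool]]]]]]

Type
Atom => Type
int => Type
int => Atom => Type
int => bool => Type
int => bool => Atom => Type
int => bool => bool => Type
int => bool => bool => Atom => Type
int => bool => bool => int => Type
int => bool => bool => int => Atom
int => bool => bool => int => bool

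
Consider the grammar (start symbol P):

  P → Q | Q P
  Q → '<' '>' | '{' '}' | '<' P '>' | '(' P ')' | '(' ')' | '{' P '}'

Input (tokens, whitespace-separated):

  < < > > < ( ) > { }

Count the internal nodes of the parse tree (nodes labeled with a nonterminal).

[P [Q < [P [Q < >]] >] [P [Q < [P [Q ( )]] >] [P [Q { }]]]]

10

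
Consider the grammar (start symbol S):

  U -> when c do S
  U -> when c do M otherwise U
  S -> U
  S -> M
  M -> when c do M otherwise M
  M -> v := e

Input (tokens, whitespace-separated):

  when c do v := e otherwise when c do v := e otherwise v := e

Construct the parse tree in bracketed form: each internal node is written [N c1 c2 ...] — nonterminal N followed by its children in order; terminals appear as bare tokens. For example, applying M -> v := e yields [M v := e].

S
M
when c do M otherwise M
when c do v := e otherwise M
when c do v := e otherwise when c do M otherwise M
when c do v := e otherwise when c do v := e otherwise M
when c do v := e otherwise when c do v := e otherwise v := e

[S [M when c do [M v := e] otherwise [M when c do [M v := e] otherwise [M v := e]]]]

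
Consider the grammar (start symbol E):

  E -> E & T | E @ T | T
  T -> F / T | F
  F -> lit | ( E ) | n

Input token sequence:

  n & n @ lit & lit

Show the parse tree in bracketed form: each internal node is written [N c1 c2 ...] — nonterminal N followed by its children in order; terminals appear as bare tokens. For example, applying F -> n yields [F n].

E
E & T
E @ T & T
E & T @ T & T
T & T @ T & T
F & T @ T & T
n & T @ T & T
n & F @ T & T
n & n @ T & T
n & n @ F & T
n & n @ lit & T
n & n @ lit & F
n & n @ lit & lit

[E [E [E [E [T [F n]]] & [T [F n]]] @ [T [F lit]]] & [T [F lit]]]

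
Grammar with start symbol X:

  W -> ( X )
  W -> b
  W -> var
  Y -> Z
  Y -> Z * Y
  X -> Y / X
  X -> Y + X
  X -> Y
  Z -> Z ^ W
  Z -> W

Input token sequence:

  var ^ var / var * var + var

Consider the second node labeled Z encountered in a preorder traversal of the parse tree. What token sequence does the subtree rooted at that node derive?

var

[X [Y [Z [Z [W var]] ^ [W var]]] / [X [Y [Z [W var]] * [Y [Z [W var]]]] + [X [Y [Z [W var]]]]]]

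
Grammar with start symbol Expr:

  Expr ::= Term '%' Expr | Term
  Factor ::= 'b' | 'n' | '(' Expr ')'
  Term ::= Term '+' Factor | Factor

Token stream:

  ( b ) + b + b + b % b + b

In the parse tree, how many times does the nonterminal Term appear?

[Expr [Term [Term [Term [Term [Factor ( [Expr [Term [Factor b]]] )]] + [Factor b]] + [Factor b]] + [Factor b]] % [Expr [Term [Term [Factor b]] + [Factor b]]]]

7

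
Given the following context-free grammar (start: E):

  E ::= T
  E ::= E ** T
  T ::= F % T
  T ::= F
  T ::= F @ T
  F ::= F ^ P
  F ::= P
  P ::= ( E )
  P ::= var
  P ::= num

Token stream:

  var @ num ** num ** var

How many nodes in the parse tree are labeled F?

4

[E [E [E [T [F [P var]] @ [T [F [P num]]]]] ** [T [F [P num]]]] ** [T [F [P var]]]]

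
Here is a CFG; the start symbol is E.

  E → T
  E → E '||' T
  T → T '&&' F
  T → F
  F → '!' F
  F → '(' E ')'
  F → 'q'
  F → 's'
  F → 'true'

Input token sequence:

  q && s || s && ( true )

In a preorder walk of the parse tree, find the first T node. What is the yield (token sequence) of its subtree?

[E [E [T [T [F q]] && [F s]]] || [T [T [F s]] && [F ( [E [T [F true]]] )]]]

q && s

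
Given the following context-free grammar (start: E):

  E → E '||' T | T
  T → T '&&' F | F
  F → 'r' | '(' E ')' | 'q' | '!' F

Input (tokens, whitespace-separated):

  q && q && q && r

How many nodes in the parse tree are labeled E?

1

[E [T [T [T [T [F q]] && [F q]] && [F q]] && [F r]]]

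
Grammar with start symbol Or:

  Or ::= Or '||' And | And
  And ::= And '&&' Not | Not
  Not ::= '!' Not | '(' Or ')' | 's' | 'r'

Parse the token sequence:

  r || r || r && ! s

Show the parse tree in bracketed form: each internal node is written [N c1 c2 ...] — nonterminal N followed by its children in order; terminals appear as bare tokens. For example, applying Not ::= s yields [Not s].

Or
Or || And
Or || And || And
And || And || And
Not || And || And
r || And || And
r || Not || And
r || r || And
r || r || And && Not
r || r || Not && Not
r || r || r && Not
r || r || r && ! Not
r || r || r && ! s

[Or [Or [Or [And [Not r]]] || [And [Not r]]] || [And [And [Not r]] && [Not ! [Not s]]]]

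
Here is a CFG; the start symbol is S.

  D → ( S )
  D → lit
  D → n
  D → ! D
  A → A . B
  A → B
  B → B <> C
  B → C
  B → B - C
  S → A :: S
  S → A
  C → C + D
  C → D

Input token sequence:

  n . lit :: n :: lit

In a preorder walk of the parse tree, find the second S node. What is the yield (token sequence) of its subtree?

n :: lit

[S [A [A [B [C [D n]]]] . [B [C [D lit]]]] :: [S [A [B [C [D n]]]] :: [S [A [B [C [D lit]]]]]]]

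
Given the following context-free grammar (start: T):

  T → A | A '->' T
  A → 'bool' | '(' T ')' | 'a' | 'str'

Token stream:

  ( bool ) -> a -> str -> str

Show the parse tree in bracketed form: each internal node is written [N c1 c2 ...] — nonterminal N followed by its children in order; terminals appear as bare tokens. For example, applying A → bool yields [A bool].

[T [A ( [T [A bool]] )] -> [T [A a] -> [T [A str] -> [T [A str]]]]]

T
A -> T
( T ) -> T
( A ) -> T
( bool ) -> T
( bool ) -> A -> T
( bool ) -> a -> T
( bool ) -> a -> A -> T
( bool ) -> a -> str -> T
( bool ) -> a -> str -> A
( bool ) -> a -> str -> str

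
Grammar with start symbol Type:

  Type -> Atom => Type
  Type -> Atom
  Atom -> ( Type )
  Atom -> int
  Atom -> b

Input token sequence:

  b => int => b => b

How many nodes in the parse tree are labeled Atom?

4

[Type [Atom b] => [Type [Atom int] => [Type [Atom b] => [Type [Atom b]]]]]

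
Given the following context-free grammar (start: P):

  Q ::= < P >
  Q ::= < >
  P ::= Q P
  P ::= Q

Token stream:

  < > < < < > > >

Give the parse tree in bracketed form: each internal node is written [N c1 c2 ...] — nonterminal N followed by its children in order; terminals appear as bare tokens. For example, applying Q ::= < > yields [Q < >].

[P [Q < >] [P [Q < [P [Q < [P [Q < >]] >]] >]]]

P
Q P
< > P
< > Q
< > < P >
< > < Q >
< > < < P > >
< > < < Q > >
< > < < < > > >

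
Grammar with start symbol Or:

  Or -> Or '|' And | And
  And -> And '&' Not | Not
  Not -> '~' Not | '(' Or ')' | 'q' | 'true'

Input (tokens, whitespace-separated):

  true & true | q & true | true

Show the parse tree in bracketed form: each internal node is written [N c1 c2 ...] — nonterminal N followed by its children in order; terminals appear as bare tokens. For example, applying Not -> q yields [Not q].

Or
Or | And
Or | And | And
And | And | And
And & Not | And | And
Not & Not | And | And
true & Not | And | And
true & true | And | And
true & true | And & Not | And
true & true | Not & Not | And
true & true | q & Not | And
true & true | q & true | And
true & true | q & true | Not
true & true | q & true | true

[Or [Or [Or [And [And [Not true]] & [Not true]]] | [And [And [Not q]] & [Not true]]] | [And [Not true]]]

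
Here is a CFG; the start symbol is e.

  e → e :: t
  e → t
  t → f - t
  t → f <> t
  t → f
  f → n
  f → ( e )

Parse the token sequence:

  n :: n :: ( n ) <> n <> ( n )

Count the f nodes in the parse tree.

7

[e [e [e [t [f n]]] :: [t [f n]]] :: [t [f ( [e [t [f n]]] )] <> [t [f n] <> [t [f ( [e [t [f n]]] )]]]]]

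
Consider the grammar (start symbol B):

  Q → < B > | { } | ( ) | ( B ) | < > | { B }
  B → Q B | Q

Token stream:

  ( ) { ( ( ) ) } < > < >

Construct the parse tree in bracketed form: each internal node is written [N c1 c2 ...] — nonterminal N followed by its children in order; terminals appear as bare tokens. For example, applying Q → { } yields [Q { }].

[B [Q ( )] [B [Q { [B [Q ( [B [Q ( )]] )]] }] [B [Q < >] [B [Q < >]]]]]

B
Q B
( ) B
( ) Q B
( ) { B } B
( ) { Q } B
( ) { ( B ) } B
( ) { ( Q ) } B
( ) { ( ( ) ) } B
( ) { ( ( ) ) } Q B
( ) { ( ( ) ) } < > B
( ) { ( ( ) ) } < > Q
( ) { ( ( ) ) } < > < >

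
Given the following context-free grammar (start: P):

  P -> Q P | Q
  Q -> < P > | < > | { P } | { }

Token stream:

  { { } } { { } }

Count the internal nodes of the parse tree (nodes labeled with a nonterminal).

8

[P [Q { [P [Q { }]] }] [P [Q { [P [Q { }]] }]]]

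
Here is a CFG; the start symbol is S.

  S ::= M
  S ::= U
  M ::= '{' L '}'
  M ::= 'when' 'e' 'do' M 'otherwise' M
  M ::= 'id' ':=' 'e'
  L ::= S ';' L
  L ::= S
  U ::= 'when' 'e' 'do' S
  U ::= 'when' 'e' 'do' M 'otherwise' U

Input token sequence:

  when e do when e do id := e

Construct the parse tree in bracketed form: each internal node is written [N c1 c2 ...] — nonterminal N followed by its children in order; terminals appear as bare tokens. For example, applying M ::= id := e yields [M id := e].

[S [U when e do [S [U when e do [S [M id := e]]]]]]

S
U
when e do S
when e do U
when e do when e do S
when e do when e do M
when e do when e do id := e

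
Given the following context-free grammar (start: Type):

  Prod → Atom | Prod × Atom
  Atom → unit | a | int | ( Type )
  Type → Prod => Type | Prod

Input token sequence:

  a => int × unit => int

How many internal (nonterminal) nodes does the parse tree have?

11

[Type [Prod [Atom a]] => [Type [Prod [Prod [Atom int]] × [Atom unit]] => [Type [Prod [Atom int]]]]]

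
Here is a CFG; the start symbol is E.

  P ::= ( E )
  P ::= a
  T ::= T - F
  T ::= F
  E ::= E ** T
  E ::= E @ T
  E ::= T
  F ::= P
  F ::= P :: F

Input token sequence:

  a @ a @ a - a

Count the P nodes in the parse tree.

4

[E [E [E [T [F [P a]]]] @ [T [F [P a]]]] @ [T [T [F [P a]]] - [F [P a]]]]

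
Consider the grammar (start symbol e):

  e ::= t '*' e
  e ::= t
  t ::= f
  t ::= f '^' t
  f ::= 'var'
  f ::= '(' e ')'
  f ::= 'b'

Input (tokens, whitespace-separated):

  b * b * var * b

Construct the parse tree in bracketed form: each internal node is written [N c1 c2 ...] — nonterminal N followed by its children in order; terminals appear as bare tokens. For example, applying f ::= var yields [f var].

e
t * e
f * e
b * e
b * t * e
b * f * e
b * b * e
b * b * t * e
b * b * f * e
b * b * var * e
b * b * var * t
b * b * var * f
b * b * var * b

[e [t [f b]] * [e [t [f b]] * [e [t [f var]] * [e [t [f b]]]]]]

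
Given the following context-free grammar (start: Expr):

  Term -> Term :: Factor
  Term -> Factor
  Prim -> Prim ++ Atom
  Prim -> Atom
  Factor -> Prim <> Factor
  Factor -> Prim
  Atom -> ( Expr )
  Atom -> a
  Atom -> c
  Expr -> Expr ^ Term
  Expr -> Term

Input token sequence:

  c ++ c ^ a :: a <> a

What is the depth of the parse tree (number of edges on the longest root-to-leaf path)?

[Expr [Expr [Term [Factor [Prim [Prim [Atom c]] ++ [Atom c]]]]] ^ [Term [Term [Factor [Prim [Atom a]]]] :: [Factor [Prim [Atom a]] <> [Factor [Prim [Atom a]]]]]]

7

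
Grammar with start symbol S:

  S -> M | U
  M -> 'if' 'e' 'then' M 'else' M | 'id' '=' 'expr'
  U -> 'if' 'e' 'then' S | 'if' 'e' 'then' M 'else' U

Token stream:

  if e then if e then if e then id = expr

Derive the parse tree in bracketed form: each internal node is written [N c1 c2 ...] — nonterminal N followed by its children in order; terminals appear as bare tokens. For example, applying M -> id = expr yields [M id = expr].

S
U
if e then S
if e then U
if e then if e then S
if e then if e then U
if e then if e then if e then S
if e then if e then if e then M
if e then if e then if e then id = expr

[S [U if e then [S [U if e then [S [U if e then [S [M id = expr]]]]]]]]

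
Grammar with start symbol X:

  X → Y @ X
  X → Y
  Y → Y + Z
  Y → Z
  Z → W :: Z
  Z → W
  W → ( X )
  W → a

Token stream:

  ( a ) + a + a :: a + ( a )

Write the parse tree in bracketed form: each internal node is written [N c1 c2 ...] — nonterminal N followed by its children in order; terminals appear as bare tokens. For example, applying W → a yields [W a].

X
Y
Y + Z
Y + Z + Z
Y + Z + Z + Z
Z + Z + Z + Z
W + Z + Z + Z
( X ) + Z + Z + Z
( Y ) + Z + Z + Z
( Z ) + Z + Z + Z
( W ) + Z + Z + Z
( a ) + Z + Z + Z
( a ) + W + Z + Z
( a ) + a + Z + Z
( a ) + a + W :: Z + Z
( a ) + a + a :: Z + Z
( a ) + a + a :: W + Z
( a ) + a + a :: a + Z
( a ) + a + a :: a + W
( a ) + a + a :: a + ( X )
( a ) + a + a :: a + ( Y )
( a ) + a + a :: a + ( Z )
( a ) + a + a :: a + ( W )
( a ) + a + a :: a + ( a )

[X [Y [Y [Y [Y [Z [W ( [X [Y [Z [W a]]]] )]]] + [Z [W a]]] + [Z [W a] :: [Z [W a]]]] + [Z [W ( [X [Y [Z [W a]]]] )]]]]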